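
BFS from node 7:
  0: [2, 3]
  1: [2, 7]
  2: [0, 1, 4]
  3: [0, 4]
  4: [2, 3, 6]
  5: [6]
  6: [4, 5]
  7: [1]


Visit 7, enqueue [1]
Visit 1, enqueue [2]
Visit 2, enqueue [0, 4]
Visit 0, enqueue [3]
Visit 4, enqueue [6]
Visit 3, enqueue []
Visit 6, enqueue [5]
Visit 5, enqueue []

BFS order: [7, 1, 2, 0, 4, 3, 6, 5]


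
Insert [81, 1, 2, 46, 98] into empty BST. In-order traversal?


Insert 81: root
Insert 1: L from 81
Insert 2: L from 81 -> R from 1
Insert 46: L from 81 -> R from 1 -> R from 2
Insert 98: R from 81

In-order: [1, 2, 46, 81, 98]


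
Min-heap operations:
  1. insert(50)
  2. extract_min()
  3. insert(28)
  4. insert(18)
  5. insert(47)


insert(50) -> [50]
extract_min()->50, []
insert(28) -> [28]
insert(18) -> [18, 28]
insert(47) -> [18, 28, 47]

Final heap: [18, 28, 47]


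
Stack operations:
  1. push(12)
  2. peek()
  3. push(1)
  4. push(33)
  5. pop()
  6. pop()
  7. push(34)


push(12) -> [12]
peek()->12
push(1) -> [12, 1]
push(33) -> [12, 1, 33]
pop()->33, [12, 1]
pop()->1, [12]
push(34) -> [12, 34]

Final stack: [12, 34]


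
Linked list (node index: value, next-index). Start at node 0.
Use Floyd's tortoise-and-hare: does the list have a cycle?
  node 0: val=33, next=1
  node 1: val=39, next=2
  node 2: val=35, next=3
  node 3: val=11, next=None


Floyd's tortoise (slow, +1) and hare (fast, +2):
  init: slow=0, fast=0
  step 1: slow=1, fast=2
  step 2: fast 2->3->None, no cycle

Cycle: no


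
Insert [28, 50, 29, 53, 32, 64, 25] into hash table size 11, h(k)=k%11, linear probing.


Insert 28: h=6 -> slot 6
Insert 50: h=6, 1 probes -> slot 7
Insert 29: h=7, 1 probes -> slot 8
Insert 53: h=9 -> slot 9
Insert 32: h=10 -> slot 10
Insert 64: h=9, 2 probes -> slot 0
Insert 25: h=3 -> slot 3

Table: [64, None, None, 25, None, None, 28, 50, 29, 53, 32]


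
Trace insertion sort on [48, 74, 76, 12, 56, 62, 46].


Initial: [48, 74, 76, 12, 56, 62, 46]
Insert 74: [48, 74, 76, 12, 56, 62, 46]
Insert 76: [48, 74, 76, 12, 56, 62, 46]
Insert 12: [12, 48, 74, 76, 56, 62, 46]
Insert 56: [12, 48, 56, 74, 76, 62, 46]
Insert 62: [12, 48, 56, 62, 74, 76, 46]
Insert 46: [12, 46, 48, 56, 62, 74, 76]

Sorted: [12, 46, 48, 56, 62, 74, 76]


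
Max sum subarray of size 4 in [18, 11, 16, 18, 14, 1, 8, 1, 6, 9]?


[0:4]: 63
[1:5]: 59
[2:6]: 49
[3:7]: 41
[4:8]: 24
[5:9]: 16
[6:10]: 24

Max: 63 at [0:4]


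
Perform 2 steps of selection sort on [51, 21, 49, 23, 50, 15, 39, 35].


Initial: [51, 21, 49, 23, 50, 15, 39, 35]
Step 1: min=15 at 5
  Swap: [15, 21, 49, 23, 50, 51, 39, 35]
Step 2: min=21 at 1
  Swap: [15, 21, 49, 23, 50, 51, 39, 35]

After 2 steps: [15, 21, 49, 23, 50, 51, 39, 35]


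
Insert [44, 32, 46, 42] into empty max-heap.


Insert 44: [44]
Insert 32: [44, 32]
Insert 46: [46, 32, 44]
Insert 42: [46, 42, 44, 32]

Final heap: [46, 42, 44, 32]


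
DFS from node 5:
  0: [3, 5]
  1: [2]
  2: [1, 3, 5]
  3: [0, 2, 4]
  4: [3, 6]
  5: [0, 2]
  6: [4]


Visit 5, push [2, 0]
Visit 0, push [3]
Visit 3, push [4, 2]
Visit 2, push [1]
Visit 1, push []
Visit 4, push [6]
Visit 6, push []

DFS order: [5, 0, 3, 2, 1, 4, 6]


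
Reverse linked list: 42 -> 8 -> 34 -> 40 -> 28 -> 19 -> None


Step 1: curr=42, set curr.next=prev(None) | reversed so far: 42
Step 2: curr=8, set curr.next=prev(42) | reversed so far: 8 -> 42
Step 3: curr=34, set curr.next=prev(8) | reversed so far: 34 -> 8 -> 42
Step 4: curr=40, set curr.next=prev(34) | reversed so far: 40 -> 34 -> 8 -> 42
Step 5: curr=28, set curr.next=prev(40) | reversed so far: 28 -> 40 -> 34 -> 8 -> 42
Step 6: curr=19, set curr.next=prev(28) | reversed so far: 19 -> 28 -> 40 -> 34 -> 8 -> 42

19 -> 28 -> 40 -> 34 -> 8 -> 42 -> None


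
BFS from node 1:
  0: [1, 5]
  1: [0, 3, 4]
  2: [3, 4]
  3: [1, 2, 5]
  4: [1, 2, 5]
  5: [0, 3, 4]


Visit 1, enqueue [0, 3, 4]
Visit 0, enqueue [5]
Visit 3, enqueue [2]
Visit 4, enqueue []
Visit 5, enqueue []
Visit 2, enqueue []

BFS order: [1, 0, 3, 4, 5, 2]


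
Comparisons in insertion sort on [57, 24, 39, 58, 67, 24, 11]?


Algorithm: insertion sort
Input: [57, 24, 39, 58, 67, 24, 11]
Sorted: [11, 24, 24, 39, 57, 58, 67]

16


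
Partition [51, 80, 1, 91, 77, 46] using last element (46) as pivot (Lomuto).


Pivot: 46
  1 <= 46: swap -> [1, 80, 51, 91, 77, 46]
Place pivot at 1: [1, 46, 51, 91, 77, 80]

Partitioned: [1, 46, 51, 91, 77, 80]


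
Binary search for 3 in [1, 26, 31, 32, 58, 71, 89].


Step 1: lo=0, hi=6, mid=3, val=32
Step 2: lo=0, hi=2, mid=1, val=26
Step 3: lo=0, hi=0, mid=0, val=1

Not found


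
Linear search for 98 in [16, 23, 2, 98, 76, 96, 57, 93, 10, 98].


i=0: 16!=98
i=1: 23!=98
i=2: 2!=98
i=3: 98==98 found!

Found at 3, 4 comps


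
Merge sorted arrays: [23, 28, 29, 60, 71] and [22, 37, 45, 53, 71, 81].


Take 22 from B
Take 23 from A
Take 28 from A
Take 29 from A
Take 37 from B
Take 45 from B
Take 53 from B
Take 60 from A
Take 71 from A

Merged: [22, 23, 28, 29, 37, 45, 53, 60, 71, 71, 81]


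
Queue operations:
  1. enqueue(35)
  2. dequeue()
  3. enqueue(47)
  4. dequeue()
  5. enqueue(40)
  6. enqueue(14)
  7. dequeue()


enqueue(35) -> [35]
dequeue()->35, []
enqueue(47) -> [47]
dequeue()->47, []
enqueue(40) -> [40]
enqueue(14) -> [40, 14]
dequeue()->40, [14]

Final queue: [14]


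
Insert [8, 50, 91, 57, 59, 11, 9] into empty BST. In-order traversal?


Insert 8: root
Insert 50: R from 8
Insert 91: R from 8 -> R from 50
Insert 57: R from 8 -> R from 50 -> L from 91
Insert 59: R from 8 -> R from 50 -> L from 91 -> R from 57
Insert 11: R from 8 -> L from 50
Insert 9: R from 8 -> L from 50 -> L from 11

In-order: [8, 9, 11, 50, 57, 59, 91]


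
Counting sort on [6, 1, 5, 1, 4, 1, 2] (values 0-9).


Input: [6, 1, 5, 1, 4, 1, 2]
Counts: [0, 3, 1, 0, 1, 1, 1, 0, 0, 0]

Sorted: [1, 1, 1, 2, 4, 5, 6]


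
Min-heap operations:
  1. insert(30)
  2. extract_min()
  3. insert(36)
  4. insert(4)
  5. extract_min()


insert(30) -> [30]
extract_min()->30, []
insert(36) -> [36]
insert(4) -> [4, 36]
extract_min()->4, [36]

Final heap: [36]


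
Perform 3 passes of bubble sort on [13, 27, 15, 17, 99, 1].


Initial: [13, 27, 15, 17, 99, 1]
Pass 1: [13, 15, 17, 27, 1, 99] (3 swaps)
Pass 2: [13, 15, 17, 1, 27, 99] (1 swaps)
Pass 3: [13, 15, 1, 17, 27, 99] (1 swaps)

After 3 passes: [13, 15, 1, 17, 27, 99]


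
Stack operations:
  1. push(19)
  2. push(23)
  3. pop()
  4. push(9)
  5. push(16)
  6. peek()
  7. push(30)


push(19) -> [19]
push(23) -> [19, 23]
pop()->23, [19]
push(9) -> [19, 9]
push(16) -> [19, 9, 16]
peek()->16
push(30) -> [19, 9, 16, 30]

Final stack: [19, 9, 16, 30]


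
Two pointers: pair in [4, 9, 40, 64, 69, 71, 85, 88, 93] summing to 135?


lo=0(4)+hi=8(93)=97
lo=1(9)+hi=8(93)=102
lo=2(40)+hi=8(93)=133
lo=3(64)+hi=8(93)=157
lo=3(64)+hi=7(88)=152
lo=3(64)+hi=6(85)=149
lo=3(64)+hi=5(71)=135

Yes: 64+71=135


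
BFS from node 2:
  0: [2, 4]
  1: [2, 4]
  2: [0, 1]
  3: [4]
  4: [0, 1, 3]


Visit 2, enqueue [0, 1]
Visit 0, enqueue [4]
Visit 1, enqueue []
Visit 4, enqueue [3]
Visit 3, enqueue []

BFS order: [2, 0, 1, 4, 3]


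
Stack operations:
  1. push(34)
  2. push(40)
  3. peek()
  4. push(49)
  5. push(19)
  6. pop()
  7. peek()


push(34) -> [34]
push(40) -> [34, 40]
peek()->40
push(49) -> [34, 40, 49]
push(19) -> [34, 40, 49, 19]
pop()->19, [34, 40, 49]
peek()->49

Final stack: [34, 40, 49]


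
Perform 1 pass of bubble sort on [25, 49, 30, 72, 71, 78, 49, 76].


Initial: [25, 49, 30, 72, 71, 78, 49, 76]
Pass 1: [25, 30, 49, 71, 72, 49, 76, 78] (4 swaps)

After 1 pass: [25, 30, 49, 71, 72, 49, 76, 78]


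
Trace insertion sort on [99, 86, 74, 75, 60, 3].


Initial: [99, 86, 74, 75, 60, 3]
Insert 86: [86, 99, 74, 75, 60, 3]
Insert 74: [74, 86, 99, 75, 60, 3]
Insert 75: [74, 75, 86, 99, 60, 3]
Insert 60: [60, 74, 75, 86, 99, 3]
Insert 3: [3, 60, 74, 75, 86, 99]

Sorted: [3, 60, 74, 75, 86, 99]


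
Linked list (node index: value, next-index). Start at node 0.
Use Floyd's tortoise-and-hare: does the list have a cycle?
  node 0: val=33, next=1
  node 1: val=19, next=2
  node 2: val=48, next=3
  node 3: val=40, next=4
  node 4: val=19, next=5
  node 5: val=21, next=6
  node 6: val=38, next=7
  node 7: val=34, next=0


Floyd's tortoise (slow, +1) and hare (fast, +2):
  init: slow=0, fast=0
  step 1: slow=1, fast=2
  step 2: slow=2, fast=4
  step 3: slow=3, fast=6
  step 4: slow=4, fast=0
  step 5: slow=5, fast=2
  step 6: slow=6, fast=4
  step 7: slow=7, fast=6
  step 8: slow=0, fast=0
  slow == fast at node 0: cycle detected

Cycle: yes


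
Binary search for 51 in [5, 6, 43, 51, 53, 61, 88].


Step 1: lo=0, hi=6, mid=3, val=51

Found at index 3


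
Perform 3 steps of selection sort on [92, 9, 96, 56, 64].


Initial: [92, 9, 96, 56, 64]
Step 1: min=9 at 1
  Swap: [9, 92, 96, 56, 64]
Step 2: min=56 at 3
  Swap: [9, 56, 96, 92, 64]
Step 3: min=64 at 4
  Swap: [9, 56, 64, 92, 96]

After 3 steps: [9, 56, 64, 92, 96]


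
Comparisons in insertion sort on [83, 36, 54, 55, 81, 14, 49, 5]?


Algorithm: insertion sort
Input: [83, 36, 54, 55, 81, 14, 49, 5]
Sorted: [5, 14, 36, 49, 54, 55, 81, 83]

24


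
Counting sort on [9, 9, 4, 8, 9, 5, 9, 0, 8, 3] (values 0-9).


Input: [9, 9, 4, 8, 9, 5, 9, 0, 8, 3]
Counts: [1, 0, 0, 1, 1, 1, 0, 0, 2, 4]

Sorted: [0, 3, 4, 5, 8, 8, 9, 9, 9, 9]


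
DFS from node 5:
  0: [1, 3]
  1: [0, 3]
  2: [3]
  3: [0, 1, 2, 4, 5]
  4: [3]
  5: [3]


Visit 5, push [3]
Visit 3, push [4, 2, 1, 0]
Visit 0, push [1]
Visit 1, push []
Visit 2, push []
Visit 4, push []

DFS order: [5, 3, 0, 1, 2, 4]


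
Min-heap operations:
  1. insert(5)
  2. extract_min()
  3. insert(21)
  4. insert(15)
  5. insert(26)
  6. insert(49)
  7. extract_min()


insert(5) -> [5]
extract_min()->5, []
insert(21) -> [21]
insert(15) -> [15, 21]
insert(26) -> [15, 21, 26]
insert(49) -> [15, 21, 26, 49]
extract_min()->15, [21, 49, 26]

Final heap: [21, 49, 26]


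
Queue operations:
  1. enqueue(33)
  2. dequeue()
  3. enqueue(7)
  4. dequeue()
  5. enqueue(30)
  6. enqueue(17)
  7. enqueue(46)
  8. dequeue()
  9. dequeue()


enqueue(33) -> [33]
dequeue()->33, []
enqueue(7) -> [7]
dequeue()->7, []
enqueue(30) -> [30]
enqueue(17) -> [30, 17]
enqueue(46) -> [30, 17, 46]
dequeue()->30, [17, 46]
dequeue()->17, [46]

Final queue: [46]


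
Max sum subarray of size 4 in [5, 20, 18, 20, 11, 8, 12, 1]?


[0:4]: 63
[1:5]: 69
[2:6]: 57
[3:7]: 51
[4:8]: 32

Max: 69 at [1:5]


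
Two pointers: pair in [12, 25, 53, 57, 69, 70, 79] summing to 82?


lo=0(12)+hi=6(79)=91
lo=0(12)+hi=5(70)=82

Yes: 12+70=82


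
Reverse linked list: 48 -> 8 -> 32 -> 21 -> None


Step 1: curr=48, set curr.next=prev(None) | reversed so far: 48
Step 2: curr=8, set curr.next=prev(48) | reversed so far: 8 -> 48
Step 3: curr=32, set curr.next=prev(8) | reversed so far: 32 -> 8 -> 48
Step 4: curr=21, set curr.next=prev(32) | reversed so far: 21 -> 32 -> 8 -> 48

21 -> 32 -> 8 -> 48 -> None


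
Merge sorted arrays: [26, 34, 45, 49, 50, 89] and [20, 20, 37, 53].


Take 20 from B
Take 20 from B
Take 26 from A
Take 34 from A
Take 37 from B
Take 45 from A
Take 49 from A
Take 50 from A
Take 53 from B

Merged: [20, 20, 26, 34, 37, 45, 49, 50, 53, 89]


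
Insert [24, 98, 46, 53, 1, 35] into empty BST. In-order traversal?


Insert 24: root
Insert 98: R from 24
Insert 46: R from 24 -> L from 98
Insert 53: R from 24 -> L from 98 -> R from 46
Insert 1: L from 24
Insert 35: R from 24 -> L from 98 -> L from 46

In-order: [1, 24, 35, 46, 53, 98]


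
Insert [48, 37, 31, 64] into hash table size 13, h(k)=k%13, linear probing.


Insert 48: h=9 -> slot 9
Insert 37: h=11 -> slot 11
Insert 31: h=5 -> slot 5
Insert 64: h=12 -> slot 12

Table: [None, None, None, None, None, 31, None, None, None, 48, None, 37, 64]


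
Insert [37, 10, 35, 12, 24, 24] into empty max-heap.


Insert 37: [37]
Insert 10: [37, 10]
Insert 35: [37, 10, 35]
Insert 12: [37, 12, 35, 10]
Insert 24: [37, 24, 35, 10, 12]
Insert 24: [37, 24, 35, 10, 12, 24]

Final heap: [37, 24, 35, 10, 12, 24]


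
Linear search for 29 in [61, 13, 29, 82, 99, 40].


i=0: 61!=29
i=1: 13!=29
i=2: 29==29 found!

Found at 2, 3 comps


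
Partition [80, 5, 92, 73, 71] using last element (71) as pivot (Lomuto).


Pivot: 71
  5 <= 71: swap -> [5, 80, 92, 73, 71]
Place pivot at 1: [5, 71, 92, 73, 80]

Partitioned: [5, 71, 92, 73, 80]


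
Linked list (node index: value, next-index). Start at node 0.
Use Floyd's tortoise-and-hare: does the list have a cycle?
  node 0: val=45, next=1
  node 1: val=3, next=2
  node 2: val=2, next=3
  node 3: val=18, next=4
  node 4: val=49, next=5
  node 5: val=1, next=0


Floyd's tortoise (slow, +1) and hare (fast, +2):
  init: slow=0, fast=0
  step 1: slow=1, fast=2
  step 2: slow=2, fast=4
  step 3: slow=3, fast=0
  step 4: slow=4, fast=2
  step 5: slow=5, fast=4
  step 6: slow=0, fast=0
  slow == fast at node 0: cycle detected

Cycle: yes


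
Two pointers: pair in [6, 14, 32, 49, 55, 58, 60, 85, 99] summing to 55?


lo=0(6)+hi=8(99)=105
lo=0(6)+hi=7(85)=91
lo=0(6)+hi=6(60)=66
lo=0(6)+hi=5(58)=64
lo=0(6)+hi=4(55)=61
lo=0(6)+hi=3(49)=55

Yes: 6+49=55


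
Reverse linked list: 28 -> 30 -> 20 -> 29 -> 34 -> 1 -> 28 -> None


Step 1: curr=28, set curr.next=prev(None) | reversed so far: 28
Step 2: curr=30, set curr.next=prev(28) | reversed so far: 30 -> 28
Step 3: curr=20, set curr.next=prev(30) | reversed so far: 20 -> 30 -> 28
Step 4: curr=29, set curr.next=prev(20) | reversed so far: 29 -> 20 -> 30 -> 28
Step 5: curr=34, set curr.next=prev(29) | reversed so far: 34 -> 29 -> 20 -> 30 -> 28
Step 6: curr=1, set curr.next=prev(34) | reversed so far: 1 -> 34 -> 29 -> 20 -> 30 -> 28
Step 7: curr=28, set curr.next=prev(1) | reversed so far: 28 -> 1 -> 34 -> 29 -> 20 -> 30 -> 28

28 -> 1 -> 34 -> 29 -> 20 -> 30 -> 28 -> None


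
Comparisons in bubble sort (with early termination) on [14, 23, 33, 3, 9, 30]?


Algorithm: bubble sort (with early termination)
Input: [14, 23, 33, 3, 9, 30]
Sorted: [3, 9, 14, 23, 30, 33]

14


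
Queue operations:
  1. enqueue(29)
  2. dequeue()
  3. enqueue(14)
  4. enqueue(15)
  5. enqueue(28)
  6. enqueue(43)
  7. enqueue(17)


enqueue(29) -> [29]
dequeue()->29, []
enqueue(14) -> [14]
enqueue(15) -> [14, 15]
enqueue(28) -> [14, 15, 28]
enqueue(43) -> [14, 15, 28, 43]
enqueue(17) -> [14, 15, 28, 43, 17]

Final queue: [14, 15, 28, 43, 17]


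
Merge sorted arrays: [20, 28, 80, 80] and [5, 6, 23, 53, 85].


Take 5 from B
Take 6 from B
Take 20 from A
Take 23 from B
Take 28 from A
Take 53 from B
Take 80 from A
Take 80 from A

Merged: [5, 6, 20, 23, 28, 53, 80, 80, 85]


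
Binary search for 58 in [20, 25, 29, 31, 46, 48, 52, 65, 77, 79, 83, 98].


Step 1: lo=0, hi=11, mid=5, val=48
Step 2: lo=6, hi=11, mid=8, val=77
Step 3: lo=6, hi=7, mid=6, val=52
Step 4: lo=7, hi=7, mid=7, val=65

Not found


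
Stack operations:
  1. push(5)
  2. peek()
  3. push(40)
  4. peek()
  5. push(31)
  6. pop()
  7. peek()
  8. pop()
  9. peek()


push(5) -> [5]
peek()->5
push(40) -> [5, 40]
peek()->40
push(31) -> [5, 40, 31]
pop()->31, [5, 40]
peek()->40
pop()->40, [5]
peek()->5

Final stack: [5]


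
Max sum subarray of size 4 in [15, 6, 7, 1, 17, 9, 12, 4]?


[0:4]: 29
[1:5]: 31
[2:6]: 34
[3:7]: 39
[4:8]: 42

Max: 42 at [4:8]


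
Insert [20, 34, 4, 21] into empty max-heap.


Insert 20: [20]
Insert 34: [34, 20]
Insert 4: [34, 20, 4]
Insert 21: [34, 21, 4, 20]

Final heap: [34, 21, 4, 20]


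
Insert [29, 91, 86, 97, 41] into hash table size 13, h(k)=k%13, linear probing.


Insert 29: h=3 -> slot 3
Insert 91: h=0 -> slot 0
Insert 86: h=8 -> slot 8
Insert 97: h=6 -> slot 6
Insert 41: h=2 -> slot 2

Table: [91, None, 41, 29, None, None, 97, None, 86, None, None, None, None]


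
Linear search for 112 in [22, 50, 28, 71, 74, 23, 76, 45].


i=0: 22!=112
i=1: 50!=112
i=2: 28!=112
i=3: 71!=112
i=4: 74!=112
i=5: 23!=112
i=6: 76!=112
i=7: 45!=112

Not found, 8 comps


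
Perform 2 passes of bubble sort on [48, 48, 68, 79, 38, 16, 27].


Initial: [48, 48, 68, 79, 38, 16, 27]
Pass 1: [48, 48, 68, 38, 16, 27, 79] (3 swaps)
Pass 2: [48, 48, 38, 16, 27, 68, 79] (3 swaps)

After 2 passes: [48, 48, 38, 16, 27, 68, 79]


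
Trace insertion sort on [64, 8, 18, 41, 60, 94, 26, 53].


Initial: [64, 8, 18, 41, 60, 94, 26, 53]
Insert 8: [8, 64, 18, 41, 60, 94, 26, 53]
Insert 18: [8, 18, 64, 41, 60, 94, 26, 53]
Insert 41: [8, 18, 41, 64, 60, 94, 26, 53]
Insert 60: [8, 18, 41, 60, 64, 94, 26, 53]
Insert 94: [8, 18, 41, 60, 64, 94, 26, 53]
Insert 26: [8, 18, 26, 41, 60, 64, 94, 53]
Insert 53: [8, 18, 26, 41, 53, 60, 64, 94]

Sorted: [8, 18, 26, 41, 53, 60, 64, 94]


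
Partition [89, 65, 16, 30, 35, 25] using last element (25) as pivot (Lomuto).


Pivot: 25
  16 <= 25: swap -> [16, 65, 89, 30, 35, 25]
Place pivot at 1: [16, 25, 89, 30, 35, 65]

Partitioned: [16, 25, 89, 30, 35, 65]


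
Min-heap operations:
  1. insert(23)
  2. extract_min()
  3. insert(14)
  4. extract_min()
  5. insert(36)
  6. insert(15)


insert(23) -> [23]
extract_min()->23, []
insert(14) -> [14]
extract_min()->14, []
insert(36) -> [36]
insert(15) -> [15, 36]

Final heap: [15, 36]


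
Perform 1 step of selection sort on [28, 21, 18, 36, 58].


Initial: [28, 21, 18, 36, 58]
Step 1: min=18 at 2
  Swap: [18, 21, 28, 36, 58]

After 1 step: [18, 21, 28, 36, 58]


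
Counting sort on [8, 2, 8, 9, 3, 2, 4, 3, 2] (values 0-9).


Input: [8, 2, 8, 9, 3, 2, 4, 3, 2]
Counts: [0, 0, 3, 2, 1, 0, 0, 0, 2, 1]

Sorted: [2, 2, 2, 3, 3, 4, 8, 8, 9]


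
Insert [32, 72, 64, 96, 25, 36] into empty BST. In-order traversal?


Insert 32: root
Insert 72: R from 32
Insert 64: R from 32 -> L from 72
Insert 96: R from 32 -> R from 72
Insert 25: L from 32
Insert 36: R from 32 -> L from 72 -> L from 64

In-order: [25, 32, 36, 64, 72, 96]


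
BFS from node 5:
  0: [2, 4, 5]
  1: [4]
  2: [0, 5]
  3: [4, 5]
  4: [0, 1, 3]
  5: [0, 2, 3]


Visit 5, enqueue [0, 2, 3]
Visit 0, enqueue [4]
Visit 2, enqueue []
Visit 3, enqueue []
Visit 4, enqueue [1]
Visit 1, enqueue []

BFS order: [5, 0, 2, 3, 4, 1]


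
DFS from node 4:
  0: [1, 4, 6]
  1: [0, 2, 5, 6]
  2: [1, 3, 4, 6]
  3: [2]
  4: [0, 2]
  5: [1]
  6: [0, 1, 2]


Visit 4, push [2, 0]
Visit 0, push [6, 1]
Visit 1, push [6, 5, 2]
Visit 2, push [6, 3]
Visit 3, push []
Visit 6, push []
Visit 5, push []

DFS order: [4, 0, 1, 2, 3, 6, 5]


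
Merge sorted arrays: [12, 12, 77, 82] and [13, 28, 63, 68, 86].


Take 12 from A
Take 12 from A
Take 13 from B
Take 28 from B
Take 63 from B
Take 68 from B
Take 77 from A
Take 82 from A

Merged: [12, 12, 13, 28, 63, 68, 77, 82, 86]


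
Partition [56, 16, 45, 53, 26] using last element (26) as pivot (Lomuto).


Pivot: 26
  16 <= 26: swap -> [16, 56, 45, 53, 26]
Place pivot at 1: [16, 26, 45, 53, 56]

Partitioned: [16, 26, 45, 53, 56]


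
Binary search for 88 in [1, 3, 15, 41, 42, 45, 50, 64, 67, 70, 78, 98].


Step 1: lo=0, hi=11, mid=5, val=45
Step 2: lo=6, hi=11, mid=8, val=67
Step 3: lo=9, hi=11, mid=10, val=78
Step 4: lo=11, hi=11, mid=11, val=98

Not found


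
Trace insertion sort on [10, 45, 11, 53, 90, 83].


Initial: [10, 45, 11, 53, 90, 83]
Insert 45: [10, 45, 11, 53, 90, 83]
Insert 11: [10, 11, 45, 53, 90, 83]
Insert 53: [10, 11, 45, 53, 90, 83]
Insert 90: [10, 11, 45, 53, 90, 83]
Insert 83: [10, 11, 45, 53, 83, 90]

Sorted: [10, 11, 45, 53, 83, 90]


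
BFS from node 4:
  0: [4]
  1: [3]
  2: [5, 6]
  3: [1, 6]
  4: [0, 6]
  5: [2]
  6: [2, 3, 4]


Visit 4, enqueue [0, 6]
Visit 0, enqueue []
Visit 6, enqueue [2, 3]
Visit 2, enqueue [5]
Visit 3, enqueue [1]
Visit 5, enqueue []
Visit 1, enqueue []

BFS order: [4, 0, 6, 2, 3, 5, 1]


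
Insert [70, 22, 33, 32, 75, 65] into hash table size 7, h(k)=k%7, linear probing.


Insert 70: h=0 -> slot 0
Insert 22: h=1 -> slot 1
Insert 33: h=5 -> slot 5
Insert 32: h=4 -> slot 4
Insert 75: h=5, 1 probes -> slot 6
Insert 65: h=2 -> slot 2

Table: [70, 22, 65, None, 32, 33, 75]


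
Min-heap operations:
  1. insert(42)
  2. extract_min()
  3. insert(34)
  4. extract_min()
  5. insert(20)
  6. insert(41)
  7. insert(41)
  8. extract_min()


insert(42) -> [42]
extract_min()->42, []
insert(34) -> [34]
extract_min()->34, []
insert(20) -> [20]
insert(41) -> [20, 41]
insert(41) -> [20, 41, 41]
extract_min()->20, [41, 41]

Final heap: [41, 41]


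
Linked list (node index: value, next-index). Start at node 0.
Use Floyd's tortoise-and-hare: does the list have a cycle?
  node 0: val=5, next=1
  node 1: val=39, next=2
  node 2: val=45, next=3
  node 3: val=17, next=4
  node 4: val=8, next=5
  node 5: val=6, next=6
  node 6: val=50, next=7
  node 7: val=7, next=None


Floyd's tortoise (slow, +1) and hare (fast, +2):
  init: slow=0, fast=0
  step 1: slow=1, fast=2
  step 2: slow=2, fast=4
  step 3: slow=3, fast=6
  step 4: fast 6->7->None, no cycle

Cycle: no


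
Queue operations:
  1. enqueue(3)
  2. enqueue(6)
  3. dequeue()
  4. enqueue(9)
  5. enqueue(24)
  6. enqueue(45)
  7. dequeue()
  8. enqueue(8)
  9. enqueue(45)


enqueue(3) -> [3]
enqueue(6) -> [3, 6]
dequeue()->3, [6]
enqueue(9) -> [6, 9]
enqueue(24) -> [6, 9, 24]
enqueue(45) -> [6, 9, 24, 45]
dequeue()->6, [9, 24, 45]
enqueue(8) -> [9, 24, 45, 8]
enqueue(45) -> [9, 24, 45, 8, 45]

Final queue: [9, 24, 45, 8, 45]


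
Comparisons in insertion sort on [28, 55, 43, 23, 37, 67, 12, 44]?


Algorithm: insertion sort
Input: [28, 55, 43, 23, 37, 67, 12, 44]
Sorted: [12, 23, 28, 37, 43, 44, 55, 67]

19


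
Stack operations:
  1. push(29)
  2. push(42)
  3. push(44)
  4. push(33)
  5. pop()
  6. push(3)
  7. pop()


push(29) -> [29]
push(42) -> [29, 42]
push(44) -> [29, 42, 44]
push(33) -> [29, 42, 44, 33]
pop()->33, [29, 42, 44]
push(3) -> [29, 42, 44, 3]
pop()->3, [29, 42, 44]

Final stack: [29, 42, 44]


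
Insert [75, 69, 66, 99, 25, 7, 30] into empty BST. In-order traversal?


Insert 75: root
Insert 69: L from 75
Insert 66: L from 75 -> L from 69
Insert 99: R from 75
Insert 25: L from 75 -> L from 69 -> L from 66
Insert 7: L from 75 -> L from 69 -> L from 66 -> L from 25
Insert 30: L from 75 -> L from 69 -> L from 66 -> R from 25

In-order: [7, 25, 30, 66, 69, 75, 99]


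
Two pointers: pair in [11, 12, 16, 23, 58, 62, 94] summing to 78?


lo=0(11)+hi=6(94)=105
lo=0(11)+hi=5(62)=73
lo=1(12)+hi=5(62)=74
lo=2(16)+hi=5(62)=78

Yes: 16+62=78


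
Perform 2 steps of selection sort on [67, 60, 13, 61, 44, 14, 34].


Initial: [67, 60, 13, 61, 44, 14, 34]
Step 1: min=13 at 2
  Swap: [13, 60, 67, 61, 44, 14, 34]
Step 2: min=14 at 5
  Swap: [13, 14, 67, 61, 44, 60, 34]

After 2 steps: [13, 14, 67, 61, 44, 60, 34]


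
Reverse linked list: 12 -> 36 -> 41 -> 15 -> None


Step 1: curr=12, set curr.next=prev(None) | reversed so far: 12
Step 2: curr=36, set curr.next=prev(12) | reversed so far: 36 -> 12
Step 3: curr=41, set curr.next=prev(36) | reversed so far: 41 -> 36 -> 12
Step 4: curr=15, set curr.next=prev(41) | reversed so far: 15 -> 41 -> 36 -> 12

15 -> 41 -> 36 -> 12 -> None


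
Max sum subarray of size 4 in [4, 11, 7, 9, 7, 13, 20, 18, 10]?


[0:4]: 31
[1:5]: 34
[2:6]: 36
[3:7]: 49
[4:8]: 58
[5:9]: 61

Max: 61 at [5:9]


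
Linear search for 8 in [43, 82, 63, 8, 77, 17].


i=0: 43!=8
i=1: 82!=8
i=2: 63!=8
i=3: 8==8 found!

Found at 3, 4 comps


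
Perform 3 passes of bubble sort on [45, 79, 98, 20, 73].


Initial: [45, 79, 98, 20, 73]
Pass 1: [45, 79, 20, 73, 98] (2 swaps)
Pass 2: [45, 20, 73, 79, 98] (2 swaps)
Pass 3: [20, 45, 73, 79, 98] (1 swaps)

After 3 passes: [20, 45, 73, 79, 98]


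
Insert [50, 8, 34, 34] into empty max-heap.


Insert 50: [50]
Insert 8: [50, 8]
Insert 34: [50, 8, 34]
Insert 34: [50, 34, 34, 8]

Final heap: [50, 34, 34, 8]


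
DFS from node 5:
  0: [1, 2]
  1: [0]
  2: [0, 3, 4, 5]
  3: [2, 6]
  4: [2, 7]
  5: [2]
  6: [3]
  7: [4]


Visit 5, push [2]
Visit 2, push [4, 3, 0]
Visit 0, push [1]
Visit 1, push []
Visit 3, push [6]
Visit 6, push []
Visit 4, push [7]
Visit 7, push []

DFS order: [5, 2, 0, 1, 3, 6, 4, 7]


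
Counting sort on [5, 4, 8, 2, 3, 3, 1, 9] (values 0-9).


Input: [5, 4, 8, 2, 3, 3, 1, 9]
Counts: [0, 1, 1, 2, 1, 1, 0, 0, 1, 1]

Sorted: [1, 2, 3, 3, 4, 5, 8, 9]


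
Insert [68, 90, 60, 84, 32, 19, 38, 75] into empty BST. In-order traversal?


Insert 68: root
Insert 90: R from 68
Insert 60: L from 68
Insert 84: R from 68 -> L from 90
Insert 32: L from 68 -> L from 60
Insert 19: L from 68 -> L from 60 -> L from 32
Insert 38: L from 68 -> L from 60 -> R from 32
Insert 75: R from 68 -> L from 90 -> L from 84

In-order: [19, 32, 38, 60, 68, 75, 84, 90]


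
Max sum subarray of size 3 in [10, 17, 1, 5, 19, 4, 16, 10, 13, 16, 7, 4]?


[0:3]: 28
[1:4]: 23
[2:5]: 25
[3:6]: 28
[4:7]: 39
[5:8]: 30
[6:9]: 39
[7:10]: 39
[8:11]: 36
[9:12]: 27

Max: 39 at [4:7]


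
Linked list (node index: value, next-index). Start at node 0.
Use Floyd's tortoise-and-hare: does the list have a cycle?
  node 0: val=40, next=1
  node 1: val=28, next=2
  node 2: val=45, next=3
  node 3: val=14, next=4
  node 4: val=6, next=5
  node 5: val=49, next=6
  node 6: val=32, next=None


Floyd's tortoise (slow, +1) and hare (fast, +2):
  init: slow=0, fast=0
  step 1: slow=1, fast=2
  step 2: slow=2, fast=4
  step 3: slow=3, fast=6
  step 4: fast -> None, no cycle

Cycle: no


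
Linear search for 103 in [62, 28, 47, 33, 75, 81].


i=0: 62!=103
i=1: 28!=103
i=2: 47!=103
i=3: 33!=103
i=4: 75!=103
i=5: 81!=103

Not found, 6 comps


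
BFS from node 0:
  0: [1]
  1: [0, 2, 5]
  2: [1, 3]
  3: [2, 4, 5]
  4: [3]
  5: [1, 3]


Visit 0, enqueue [1]
Visit 1, enqueue [2, 5]
Visit 2, enqueue [3]
Visit 5, enqueue []
Visit 3, enqueue [4]
Visit 4, enqueue []

BFS order: [0, 1, 2, 5, 3, 4]


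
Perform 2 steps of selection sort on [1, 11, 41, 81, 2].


Initial: [1, 11, 41, 81, 2]
Step 1: min=1 at 0
  Swap: [1, 11, 41, 81, 2]
Step 2: min=2 at 4
  Swap: [1, 2, 41, 81, 11]

After 2 steps: [1, 2, 41, 81, 11]


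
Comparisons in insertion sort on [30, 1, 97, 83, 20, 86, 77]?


Algorithm: insertion sort
Input: [30, 1, 97, 83, 20, 86, 77]
Sorted: [1, 20, 30, 77, 83, 86, 97]

14


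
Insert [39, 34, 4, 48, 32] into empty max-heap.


Insert 39: [39]
Insert 34: [39, 34]
Insert 4: [39, 34, 4]
Insert 48: [48, 39, 4, 34]
Insert 32: [48, 39, 4, 34, 32]

Final heap: [48, 39, 4, 34, 32]


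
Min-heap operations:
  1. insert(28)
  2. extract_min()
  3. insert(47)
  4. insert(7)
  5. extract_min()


insert(28) -> [28]
extract_min()->28, []
insert(47) -> [47]
insert(7) -> [7, 47]
extract_min()->7, [47]

Final heap: [47]


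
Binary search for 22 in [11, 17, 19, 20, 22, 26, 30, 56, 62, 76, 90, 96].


Step 1: lo=0, hi=11, mid=5, val=26
Step 2: lo=0, hi=4, mid=2, val=19
Step 3: lo=3, hi=4, mid=3, val=20
Step 4: lo=4, hi=4, mid=4, val=22

Found at index 4


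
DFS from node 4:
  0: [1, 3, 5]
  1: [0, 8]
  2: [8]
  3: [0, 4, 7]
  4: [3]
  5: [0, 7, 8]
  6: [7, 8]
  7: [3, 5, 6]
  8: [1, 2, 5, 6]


Visit 4, push [3]
Visit 3, push [7, 0]
Visit 0, push [5, 1]
Visit 1, push [8]
Visit 8, push [6, 5, 2]
Visit 2, push []
Visit 5, push [7]
Visit 7, push [6]
Visit 6, push []

DFS order: [4, 3, 0, 1, 8, 2, 5, 7, 6]


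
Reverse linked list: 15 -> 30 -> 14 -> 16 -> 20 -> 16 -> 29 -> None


Step 1: curr=15, set curr.next=prev(None) | reversed so far: 15
Step 2: curr=30, set curr.next=prev(15) | reversed so far: 30 -> 15
Step 3: curr=14, set curr.next=prev(30) | reversed so far: 14 -> 30 -> 15
Step 4: curr=16, set curr.next=prev(14) | reversed so far: 16 -> 14 -> 30 -> 15
Step 5: curr=20, set curr.next=prev(16) | reversed so far: 20 -> 16 -> 14 -> 30 -> 15
Step 6: curr=16, set curr.next=prev(20) | reversed so far: 16 -> 20 -> 16 -> 14 -> 30 -> 15
Step 7: curr=29, set curr.next=prev(16) | reversed so far: 29 -> 16 -> 20 -> 16 -> 14 -> 30 -> 15

29 -> 16 -> 20 -> 16 -> 14 -> 30 -> 15 -> None


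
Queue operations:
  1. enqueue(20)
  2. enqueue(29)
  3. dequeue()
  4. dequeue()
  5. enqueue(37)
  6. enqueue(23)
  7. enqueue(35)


enqueue(20) -> [20]
enqueue(29) -> [20, 29]
dequeue()->20, [29]
dequeue()->29, []
enqueue(37) -> [37]
enqueue(23) -> [37, 23]
enqueue(35) -> [37, 23, 35]

Final queue: [37, 23, 35]


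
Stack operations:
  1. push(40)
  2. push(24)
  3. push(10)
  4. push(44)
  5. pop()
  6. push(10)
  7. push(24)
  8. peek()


push(40) -> [40]
push(24) -> [40, 24]
push(10) -> [40, 24, 10]
push(44) -> [40, 24, 10, 44]
pop()->44, [40, 24, 10]
push(10) -> [40, 24, 10, 10]
push(24) -> [40, 24, 10, 10, 24]
peek()->24

Final stack: [40, 24, 10, 10, 24]


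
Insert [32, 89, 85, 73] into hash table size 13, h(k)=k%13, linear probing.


Insert 32: h=6 -> slot 6
Insert 89: h=11 -> slot 11
Insert 85: h=7 -> slot 7
Insert 73: h=8 -> slot 8

Table: [None, None, None, None, None, None, 32, 85, 73, None, None, 89, None]


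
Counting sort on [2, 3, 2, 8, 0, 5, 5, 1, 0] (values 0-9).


Input: [2, 3, 2, 8, 0, 5, 5, 1, 0]
Counts: [2, 1, 2, 1, 0, 2, 0, 0, 1, 0]

Sorted: [0, 0, 1, 2, 2, 3, 5, 5, 8]


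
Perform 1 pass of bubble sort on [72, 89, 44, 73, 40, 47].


Initial: [72, 89, 44, 73, 40, 47]
Pass 1: [72, 44, 73, 40, 47, 89] (4 swaps)

After 1 pass: [72, 44, 73, 40, 47, 89]


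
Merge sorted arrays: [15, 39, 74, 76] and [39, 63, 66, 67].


Take 15 from A
Take 39 from A
Take 39 from B
Take 63 from B
Take 66 from B
Take 67 from B

Merged: [15, 39, 39, 63, 66, 67, 74, 76]


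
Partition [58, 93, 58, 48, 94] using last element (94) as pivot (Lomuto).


Pivot: 94
  58 <= 94: advance i (no swap)
  93 <= 94: advance i (no swap)
  58 <= 94: advance i (no swap)
  48 <= 94: advance i (no swap)
Place pivot at 4: [58, 93, 58, 48, 94]

Partitioned: [58, 93, 58, 48, 94]


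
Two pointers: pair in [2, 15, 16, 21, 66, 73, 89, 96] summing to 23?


lo=0(2)+hi=7(96)=98
lo=0(2)+hi=6(89)=91
lo=0(2)+hi=5(73)=75
lo=0(2)+hi=4(66)=68
lo=0(2)+hi=3(21)=23

Yes: 2+21=23


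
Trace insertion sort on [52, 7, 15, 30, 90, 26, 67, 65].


Initial: [52, 7, 15, 30, 90, 26, 67, 65]
Insert 7: [7, 52, 15, 30, 90, 26, 67, 65]
Insert 15: [7, 15, 52, 30, 90, 26, 67, 65]
Insert 30: [7, 15, 30, 52, 90, 26, 67, 65]
Insert 90: [7, 15, 30, 52, 90, 26, 67, 65]
Insert 26: [7, 15, 26, 30, 52, 90, 67, 65]
Insert 67: [7, 15, 26, 30, 52, 67, 90, 65]
Insert 65: [7, 15, 26, 30, 52, 65, 67, 90]

Sorted: [7, 15, 26, 30, 52, 65, 67, 90]


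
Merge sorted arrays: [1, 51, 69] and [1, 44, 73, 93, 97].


Take 1 from A
Take 1 from B
Take 44 from B
Take 51 from A
Take 69 from A

Merged: [1, 1, 44, 51, 69, 73, 93, 97]


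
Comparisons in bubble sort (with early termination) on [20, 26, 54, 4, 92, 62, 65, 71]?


Algorithm: bubble sort (with early termination)
Input: [20, 26, 54, 4, 92, 62, 65, 71]
Sorted: [4, 20, 26, 54, 62, 65, 71, 92]

22


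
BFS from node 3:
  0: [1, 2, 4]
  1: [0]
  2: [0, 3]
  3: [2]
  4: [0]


Visit 3, enqueue [2]
Visit 2, enqueue [0]
Visit 0, enqueue [1, 4]
Visit 1, enqueue []
Visit 4, enqueue []

BFS order: [3, 2, 0, 1, 4]


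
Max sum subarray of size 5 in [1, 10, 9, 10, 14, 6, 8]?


[0:5]: 44
[1:6]: 49
[2:7]: 47

Max: 49 at [1:6]


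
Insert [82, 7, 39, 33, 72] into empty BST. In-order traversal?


Insert 82: root
Insert 7: L from 82
Insert 39: L from 82 -> R from 7
Insert 33: L from 82 -> R from 7 -> L from 39
Insert 72: L from 82 -> R from 7 -> R from 39

In-order: [7, 33, 39, 72, 82]


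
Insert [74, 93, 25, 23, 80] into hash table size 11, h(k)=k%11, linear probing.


Insert 74: h=8 -> slot 8
Insert 93: h=5 -> slot 5
Insert 25: h=3 -> slot 3
Insert 23: h=1 -> slot 1
Insert 80: h=3, 1 probes -> slot 4

Table: [None, 23, None, 25, 80, 93, None, None, 74, None, None]


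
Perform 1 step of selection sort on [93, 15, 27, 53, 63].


Initial: [93, 15, 27, 53, 63]
Step 1: min=15 at 1
  Swap: [15, 93, 27, 53, 63]

After 1 step: [15, 93, 27, 53, 63]


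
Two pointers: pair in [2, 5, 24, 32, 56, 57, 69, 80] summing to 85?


lo=0(2)+hi=7(80)=82
lo=1(5)+hi=7(80)=85

Yes: 5+80=85


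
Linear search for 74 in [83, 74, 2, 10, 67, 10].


i=0: 83!=74
i=1: 74==74 found!

Found at 1, 2 comps


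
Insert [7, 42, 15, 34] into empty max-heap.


Insert 7: [7]
Insert 42: [42, 7]
Insert 15: [42, 7, 15]
Insert 34: [42, 34, 15, 7]

Final heap: [42, 34, 15, 7]


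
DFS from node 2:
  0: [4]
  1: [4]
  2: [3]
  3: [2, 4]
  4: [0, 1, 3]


Visit 2, push [3]
Visit 3, push [4]
Visit 4, push [1, 0]
Visit 0, push []
Visit 1, push []

DFS order: [2, 3, 4, 0, 1]


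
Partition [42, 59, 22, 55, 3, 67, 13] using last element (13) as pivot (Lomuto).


Pivot: 13
  3 <= 13: swap -> [3, 59, 22, 55, 42, 67, 13]
Place pivot at 1: [3, 13, 22, 55, 42, 67, 59]

Partitioned: [3, 13, 22, 55, 42, 67, 59]


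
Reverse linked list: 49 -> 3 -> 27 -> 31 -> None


Step 1: curr=49, set curr.next=prev(None) | reversed so far: 49
Step 2: curr=3, set curr.next=prev(49) | reversed so far: 3 -> 49
Step 3: curr=27, set curr.next=prev(3) | reversed so far: 27 -> 3 -> 49
Step 4: curr=31, set curr.next=prev(27) | reversed so far: 31 -> 27 -> 3 -> 49

31 -> 27 -> 3 -> 49 -> None


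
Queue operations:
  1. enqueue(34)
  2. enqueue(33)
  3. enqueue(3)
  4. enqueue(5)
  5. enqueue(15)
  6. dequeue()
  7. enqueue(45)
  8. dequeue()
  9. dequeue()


enqueue(34) -> [34]
enqueue(33) -> [34, 33]
enqueue(3) -> [34, 33, 3]
enqueue(5) -> [34, 33, 3, 5]
enqueue(15) -> [34, 33, 3, 5, 15]
dequeue()->34, [33, 3, 5, 15]
enqueue(45) -> [33, 3, 5, 15, 45]
dequeue()->33, [3, 5, 15, 45]
dequeue()->3, [5, 15, 45]

Final queue: [5, 15, 45]


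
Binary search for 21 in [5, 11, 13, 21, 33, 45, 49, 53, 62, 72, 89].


Step 1: lo=0, hi=10, mid=5, val=45
Step 2: lo=0, hi=4, mid=2, val=13
Step 3: lo=3, hi=4, mid=3, val=21

Found at index 3


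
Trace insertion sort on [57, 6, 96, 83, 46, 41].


Initial: [57, 6, 96, 83, 46, 41]
Insert 6: [6, 57, 96, 83, 46, 41]
Insert 96: [6, 57, 96, 83, 46, 41]
Insert 83: [6, 57, 83, 96, 46, 41]
Insert 46: [6, 46, 57, 83, 96, 41]
Insert 41: [6, 41, 46, 57, 83, 96]

Sorted: [6, 41, 46, 57, 83, 96]


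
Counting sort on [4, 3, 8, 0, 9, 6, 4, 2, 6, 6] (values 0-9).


Input: [4, 3, 8, 0, 9, 6, 4, 2, 6, 6]
Counts: [1, 0, 1, 1, 2, 0, 3, 0, 1, 1]

Sorted: [0, 2, 3, 4, 4, 6, 6, 6, 8, 9]


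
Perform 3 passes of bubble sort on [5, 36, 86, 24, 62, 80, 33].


Initial: [5, 36, 86, 24, 62, 80, 33]
Pass 1: [5, 36, 24, 62, 80, 33, 86] (4 swaps)
Pass 2: [5, 24, 36, 62, 33, 80, 86] (2 swaps)
Pass 3: [5, 24, 36, 33, 62, 80, 86] (1 swaps)

After 3 passes: [5, 24, 36, 33, 62, 80, 86]


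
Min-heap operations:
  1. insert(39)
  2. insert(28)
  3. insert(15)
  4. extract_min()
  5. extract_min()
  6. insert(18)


insert(39) -> [39]
insert(28) -> [28, 39]
insert(15) -> [15, 39, 28]
extract_min()->15, [28, 39]
extract_min()->28, [39]
insert(18) -> [18, 39]

Final heap: [18, 39]


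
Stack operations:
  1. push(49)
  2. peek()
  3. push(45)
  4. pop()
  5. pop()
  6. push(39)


push(49) -> [49]
peek()->49
push(45) -> [49, 45]
pop()->45, [49]
pop()->49, []
push(39) -> [39]

Final stack: [39]


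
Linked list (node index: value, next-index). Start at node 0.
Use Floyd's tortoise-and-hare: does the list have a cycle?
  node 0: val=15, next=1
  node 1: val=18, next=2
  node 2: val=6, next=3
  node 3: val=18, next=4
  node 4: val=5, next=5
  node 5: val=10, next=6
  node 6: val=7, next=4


Floyd's tortoise (slow, +1) and hare (fast, +2):
  init: slow=0, fast=0
  step 1: slow=1, fast=2
  step 2: slow=2, fast=4
  step 3: slow=3, fast=6
  step 4: slow=4, fast=5
  step 5: slow=5, fast=4
  step 6: slow=6, fast=6
  slow == fast at node 6: cycle detected

Cycle: yes


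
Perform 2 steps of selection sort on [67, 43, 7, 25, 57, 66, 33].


Initial: [67, 43, 7, 25, 57, 66, 33]
Step 1: min=7 at 2
  Swap: [7, 43, 67, 25, 57, 66, 33]
Step 2: min=25 at 3
  Swap: [7, 25, 67, 43, 57, 66, 33]

After 2 steps: [7, 25, 67, 43, 57, 66, 33]


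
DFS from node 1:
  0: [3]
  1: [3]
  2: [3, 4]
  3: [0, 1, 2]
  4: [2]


Visit 1, push [3]
Visit 3, push [2, 0]
Visit 0, push []
Visit 2, push [4]
Visit 4, push []

DFS order: [1, 3, 0, 2, 4]


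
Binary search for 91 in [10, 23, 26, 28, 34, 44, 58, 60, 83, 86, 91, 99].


Step 1: lo=0, hi=11, mid=5, val=44
Step 2: lo=6, hi=11, mid=8, val=83
Step 3: lo=9, hi=11, mid=10, val=91

Found at index 10


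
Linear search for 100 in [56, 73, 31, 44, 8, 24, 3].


i=0: 56!=100
i=1: 73!=100
i=2: 31!=100
i=3: 44!=100
i=4: 8!=100
i=5: 24!=100
i=6: 3!=100

Not found, 7 comps


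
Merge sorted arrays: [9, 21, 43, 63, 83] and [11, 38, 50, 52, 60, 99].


Take 9 from A
Take 11 from B
Take 21 from A
Take 38 from B
Take 43 from A
Take 50 from B
Take 52 from B
Take 60 from B
Take 63 from A
Take 83 from A

Merged: [9, 11, 21, 38, 43, 50, 52, 60, 63, 83, 99]


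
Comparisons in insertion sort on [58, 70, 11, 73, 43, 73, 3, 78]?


Algorithm: insertion sort
Input: [58, 70, 11, 73, 43, 73, 3, 78]
Sorted: [3, 11, 43, 58, 70, 73, 73, 78]

16


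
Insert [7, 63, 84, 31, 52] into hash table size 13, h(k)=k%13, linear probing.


Insert 7: h=7 -> slot 7
Insert 63: h=11 -> slot 11
Insert 84: h=6 -> slot 6
Insert 31: h=5 -> slot 5
Insert 52: h=0 -> slot 0

Table: [52, None, None, None, None, 31, 84, 7, None, None, None, 63, None]


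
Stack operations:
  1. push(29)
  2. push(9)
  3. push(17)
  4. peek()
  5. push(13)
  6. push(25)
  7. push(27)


push(29) -> [29]
push(9) -> [29, 9]
push(17) -> [29, 9, 17]
peek()->17
push(13) -> [29, 9, 17, 13]
push(25) -> [29, 9, 17, 13, 25]
push(27) -> [29, 9, 17, 13, 25, 27]

Final stack: [29, 9, 17, 13, 25, 27]


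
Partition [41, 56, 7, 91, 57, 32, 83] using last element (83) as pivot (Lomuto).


Pivot: 83
  41 <= 83: advance i (no swap)
  56 <= 83: advance i (no swap)
  7 <= 83: advance i (no swap)
  57 <= 83: swap -> [41, 56, 7, 57, 91, 32, 83]
  32 <= 83: swap -> [41, 56, 7, 57, 32, 91, 83]
Place pivot at 5: [41, 56, 7, 57, 32, 83, 91]

Partitioned: [41, 56, 7, 57, 32, 83, 91]


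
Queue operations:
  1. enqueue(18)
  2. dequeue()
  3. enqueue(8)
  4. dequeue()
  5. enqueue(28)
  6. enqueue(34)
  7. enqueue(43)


enqueue(18) -> [18]
dequeue()->18, []
enqueue(8) -> [8]
dequeue()->8, []
enqueue(28) -> [28]
enqueue(34) -> [28, 34]
enqueue(43) -> [28, 34, 43]

Final queue: [28, 34, 43]


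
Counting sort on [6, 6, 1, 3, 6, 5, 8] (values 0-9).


Input: [6, 6, 1, 3, 6, 5, 8]
Counts: [0, 1, 0, 1, 0, 1, 3, 0, 1, 0]

Sorted: [1, 3, 5, 6, 6, 6, 8]


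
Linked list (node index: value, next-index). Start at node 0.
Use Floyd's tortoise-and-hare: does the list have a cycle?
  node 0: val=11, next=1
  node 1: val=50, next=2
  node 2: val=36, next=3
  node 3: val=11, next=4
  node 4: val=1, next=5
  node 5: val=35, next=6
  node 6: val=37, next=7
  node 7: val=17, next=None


Floyd's tortoise (slow, +1) and hare (fast, +2):
  init: slow=0, fast=0
  step 1: slow=1, fast=2
  step 2: slow=2, fast=4
  step 3: slow=3, fast=6
  step 4: fast 6->7->None, no cycle

Cycle: no


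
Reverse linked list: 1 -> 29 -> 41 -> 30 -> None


Step 1: curr=1, set curr.next=prev(None) | reversed so far: 1
Step 2: curr=29, set curr.next=prev(1) | reversed so far: 29 -> 1
Step 3: curr=41, set curr.next=prev(29) | reversed so far: 41 -> 29 -> 1
Step 4: curr=30, set curr.next=prev(41) | reversed so far: 30 -> 41 -> 29 -> 1

30 -> 41 -> 29 -> 1 -> None


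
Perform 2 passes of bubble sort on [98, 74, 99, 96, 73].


Initial: [98, 74, 99, 96, 73]
Pass 1: [74, 98, 96, 73, 99] (3 swaps)
Pass 2: [74, 96, 73, 98, 99] (2 swaps)

After 2 passes: [74, 96, 73, 98, 99]


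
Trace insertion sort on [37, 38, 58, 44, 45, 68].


Initial: [37, 38, 58, 44, 45, 68]
Insert 38: [37, 38, 58, 44, 45, 68]
Insert 58: [37, 38, 58, 44, 45, 68]
Insert 44: [37, 38, 44, 58, 45, 68]
Insert 45: [37, 38, 44, 45, 58, 68]
Insert 68: [37, 38, 44, 45, 58, 68]

Sorted: [37, 38, 44, 45, 58, 68]
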